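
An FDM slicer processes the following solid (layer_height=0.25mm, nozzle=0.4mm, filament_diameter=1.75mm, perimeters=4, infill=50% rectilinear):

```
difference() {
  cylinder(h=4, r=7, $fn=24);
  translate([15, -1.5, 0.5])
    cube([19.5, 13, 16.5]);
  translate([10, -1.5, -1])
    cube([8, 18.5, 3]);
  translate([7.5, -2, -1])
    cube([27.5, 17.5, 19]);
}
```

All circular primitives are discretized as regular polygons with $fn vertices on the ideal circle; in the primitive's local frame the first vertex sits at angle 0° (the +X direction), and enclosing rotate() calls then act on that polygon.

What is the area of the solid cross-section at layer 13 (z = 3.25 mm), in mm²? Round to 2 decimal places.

At z = 3.25 mm: the r=7 cylinder contributes a regular 24-gon of circumradius 7 (area = (24/2)·7.000²·sin(360°/24) = 152.19 mm²); the 19.5×13 cube at (15, -1.5) contributes its full rectangle (area 253.50 mm²); the cube at (10, -1.5) does not reach this height (z outside [-1, 2]); the 27.5×17.5 cube at (7.5, -2) contributes its full rectangle (area 481.25 mm²); Subtracting the remaining from the first: starting from the r=7 cylinder (152.19 mm²), the 19.5×13 cube at (15, -1.5) misses the remaining region (no effect); the 27.5×17.5 cube at (7.5, -2) misses the remaining region (no effect) — area = 152.19 mm². Overall, the cross-section is a single solid region. Net area = 152.19 mm².

152.19 mm²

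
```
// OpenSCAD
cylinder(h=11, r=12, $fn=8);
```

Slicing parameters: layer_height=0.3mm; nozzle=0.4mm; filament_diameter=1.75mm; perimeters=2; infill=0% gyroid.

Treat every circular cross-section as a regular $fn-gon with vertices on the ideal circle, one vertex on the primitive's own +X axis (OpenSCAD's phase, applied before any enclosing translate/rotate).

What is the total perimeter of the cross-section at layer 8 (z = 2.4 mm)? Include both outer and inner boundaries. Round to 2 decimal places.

73.48 mm

At z = 2.4 mm: the r=12 cylinder contributes a regular 8-gon of circumradius 12 (perimeter = 2·8·12.000·sin(180°/8) = 73.48 mm). Overall, the cross-section is a single solid region. Total boundary length (outer) = 73.48 mm.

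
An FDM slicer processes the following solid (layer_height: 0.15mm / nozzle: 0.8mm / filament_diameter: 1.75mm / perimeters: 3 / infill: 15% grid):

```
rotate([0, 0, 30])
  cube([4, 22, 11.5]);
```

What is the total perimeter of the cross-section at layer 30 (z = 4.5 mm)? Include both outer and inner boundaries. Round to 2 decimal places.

At z = 4.5 mm: the 4×22 cube contributes its full rectangle (perimeter 52.00 mm); (whole slice rotated 30° about Z — lengths, areas and connectivity unchanged). Overall, the cross-section is a single solid region. Total boundary length (outer) = 52.00 mm.

52.00 mm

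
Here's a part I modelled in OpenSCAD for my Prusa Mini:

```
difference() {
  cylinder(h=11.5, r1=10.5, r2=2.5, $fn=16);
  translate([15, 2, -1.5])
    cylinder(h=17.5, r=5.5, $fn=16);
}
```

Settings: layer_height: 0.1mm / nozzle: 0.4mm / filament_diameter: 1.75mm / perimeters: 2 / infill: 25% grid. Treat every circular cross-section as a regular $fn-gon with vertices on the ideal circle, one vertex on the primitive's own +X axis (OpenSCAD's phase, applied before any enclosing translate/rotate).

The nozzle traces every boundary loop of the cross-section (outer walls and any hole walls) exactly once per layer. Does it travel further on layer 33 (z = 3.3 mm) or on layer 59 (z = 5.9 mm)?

layer 33 (z = 3.3 mm)

Layer 33 (z = 3.3): the cone contributes a regular 16-gon of circumradius 8.204 (interpolated between r1=10.5 and r2=2.5 at t=0.287) (perimeter = 2·16·8.204·sin(180°/16) = 51.22 mm); the r=5.5 cylinder at (15, 2) contributes a regular 16-gon of circumradius 5.5 (perimeter = 2·16·5.500·sin(180°/16) = 34.34 mm); After the difference (first − rest): starting from the cone, the r=5.5 cylinder at (15, 2) misses the remaining region (no effect) — boundary = 51.22 mm. So its perimeter = 51.22 mm. Layer 59 (z = 5.9): the cone: at t=0.513 of its height the radius interpolates to r₁+(r₂−r₁)t = 6.396, giving a regular 16-gon of that circumradius (perimeter = 2·16·6.396·sin(180°/16) = 39.93 mm); the r=5.5 cylinder at (15, 2) gives a regular 16-gon of circumradius 5.5 (constant along its height) (perimeter = 2·16·5.500·sin(180°/16) = 34.34 mm); After the difference (first − rest): starting from the cone, the r=5.5 cylinder at (15, 2) misses the remaining region (no effect) — boundary = 39.93 mm. So its perimeter = 39.93 mm. Layer 33 is larger (51.22 vs 39.93 mm).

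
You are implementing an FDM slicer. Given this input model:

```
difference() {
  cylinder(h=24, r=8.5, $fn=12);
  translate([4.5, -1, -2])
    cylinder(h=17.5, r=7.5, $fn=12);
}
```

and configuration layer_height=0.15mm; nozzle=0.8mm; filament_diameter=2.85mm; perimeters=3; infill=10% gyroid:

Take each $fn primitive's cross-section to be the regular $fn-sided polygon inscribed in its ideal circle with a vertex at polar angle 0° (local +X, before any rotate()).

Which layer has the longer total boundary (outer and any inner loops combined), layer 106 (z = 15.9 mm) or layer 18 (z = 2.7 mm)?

Layer 106 (z = 15.9): the r=8.5 cylinder gives a regular 12-gon of circumradius 8.5 (constant along its height) (perimeter = 2·12·8.500·sin(180°/12) = 52.80 mm); the cylinder at (4.5, -1) is absent (z outside [-2, 15.5]); After the difference (first − rest): none of the subtracted shapes is present at this height, so the r=8.5 cylinder is unchanged — boundary = 52.80 mm. So its perimeter = 52.80 mm. Layer 18 (z = 2.7): the r=8.5 cylinder contributes a regular 12-gon of circumradius 8.5 (perimeter = 2·12·8.500·sin(180°/12) = 52.80 mm); the r=7.5 cylinder at (4.5, -1) gives a regular 12-gon of circumradius 7.5 (constant along its height) (perimeter = 2·12·7.500·sin(180°/12) = 46.59 mm); After the difference (first − rest): starting from the r=8.5 cylinder, the r=7.5 cylinder at (4.5, -1) partially overlaps it — only the 120.09 mm² overlap (of its 168.75 mm²) is removed, clipping the outline — boundary = 56.49 mm. So its perimeter = 56.49 mm. Layer 18 is larger (56.49 vs 52.80 mm).

layer 18 (z = 2.7 mm)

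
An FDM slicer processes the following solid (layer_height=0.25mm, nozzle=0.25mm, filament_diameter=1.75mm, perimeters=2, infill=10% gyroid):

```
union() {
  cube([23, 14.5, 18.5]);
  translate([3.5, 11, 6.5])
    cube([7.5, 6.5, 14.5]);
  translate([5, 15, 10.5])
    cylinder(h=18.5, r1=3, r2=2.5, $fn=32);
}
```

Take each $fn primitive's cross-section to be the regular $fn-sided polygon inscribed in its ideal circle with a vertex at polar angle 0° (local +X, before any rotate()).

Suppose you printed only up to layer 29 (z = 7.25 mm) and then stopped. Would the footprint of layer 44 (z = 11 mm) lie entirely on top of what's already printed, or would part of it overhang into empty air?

Compare the two slices. At z = 7.25: the 23×14.5 cube contributes its full rectangle (area 333.50 mm²); the 7.5×6.5 cube at (3.5, 11) contributes its full rectangle (area 48.75 mm²); the cone at (5, 15) does not reach this height (z outside [10.5, 29]); Merging all regions: the regions partially overlap — summed areas 382.25 mm² minus the doubly-counted overlap 26.25 mm² gives 356.00 mm² — area = 356.00 mm². At z = 11: the cube (footprint 23×14.5) is included at this height (area 333.50 mm²); the cube at (3.5, 11) is present — its section is the full 7.5×6.5 rectangle (area 48.75 mm²); the cone at (5, 15) (r1=3→r2=2.5) has section circumradius 2.986 here — a regular 32-gon (area = (32/2)·2.986²·sin(360°/32) = 27.84 mm²); Taking the union: the regions partially overlap — summed areas 410.09 mm² minus the doubly-counted overlap 49.63 mm² gives 360.46 mm² — area = 360.46 mm². Checking containment: at z = 11 the cross-section extends beyond the z = 7.25 cross-section by about 4.46 mm².

part overhangs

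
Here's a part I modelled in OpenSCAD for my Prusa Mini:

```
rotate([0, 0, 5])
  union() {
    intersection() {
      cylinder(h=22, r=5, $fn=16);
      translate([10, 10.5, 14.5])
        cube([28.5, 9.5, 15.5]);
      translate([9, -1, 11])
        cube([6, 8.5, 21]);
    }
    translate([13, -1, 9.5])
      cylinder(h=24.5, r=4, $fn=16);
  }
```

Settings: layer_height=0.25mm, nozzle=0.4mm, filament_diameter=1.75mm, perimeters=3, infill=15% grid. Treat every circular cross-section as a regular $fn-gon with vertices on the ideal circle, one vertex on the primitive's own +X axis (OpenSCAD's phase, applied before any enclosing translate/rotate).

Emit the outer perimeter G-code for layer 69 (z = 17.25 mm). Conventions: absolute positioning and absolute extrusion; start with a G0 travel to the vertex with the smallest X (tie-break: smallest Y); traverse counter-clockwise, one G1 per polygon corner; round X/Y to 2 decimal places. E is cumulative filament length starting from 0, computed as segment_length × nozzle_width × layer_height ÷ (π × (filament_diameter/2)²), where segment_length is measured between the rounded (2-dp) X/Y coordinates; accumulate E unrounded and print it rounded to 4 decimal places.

G0 X9.05 Y-0.21 Z17.25
G1 X9.49 Y-1.71 E0.0650
G1 X10.47 Y-2.93 E0.1300
G1 X11.83 Y-3.68 E0.1946
G1 X13.39 Y-3.85 E0.2599
G1 X14.88 Y-3.41 E0.3245
G1 X16.10 Y-2.43 E0.3895
G1 X16.85 Y-1.07 E0.4541
G1 X17.02 Y0.49 E0.5193
G1 X16.59 Y1.98 E0.5838
G1 X15.61 Y3.20 E0.6489
G1 X14.24 Y3.95 E0.7138
G1 X12.69 Y4.12 E0.7786
G1 X11.19 Y3.68 E0.8436
G1 X9.97 Y2.71 E0.9084
G1 X9.22 Y1.34 E0.9733
G1 X9.05 Y-0.21 E1.0382

At z = 17.25 mm: the r=5 cylinder contributes a regular 16-gon of circumradius 5; the cube at (10, 10.5) (footprint 28.5×9.5) is included at this height; the 6×8.5 cube at (9, -1) contributes its full rectangle; Taking the intersection: the 28.5×9.5 cube at (10, 10.5) does not overlap the r=5 cylinder (empty); the 6×8.5 cube at (9, -1) does not overlap the running intersection (empty) — nothing remains; the r=4 cylinder at (13, -1) contributes a regular 16-gon of circumradius 4; Merging all regions: only the r=4 cylinder at (13, -1) is present, so the union is just that shape — 1 connected region; (rotated 5° about Z; rotation is an isometry so areas/perimeters/island counts are preserved). The outline is a single polygon with 16 vertices. Extrusion per mm of travel: 0.4 × 0.25 / (π × 0.875²) = 0.041575. Accumulating E over each segment gives final E = 1.0382.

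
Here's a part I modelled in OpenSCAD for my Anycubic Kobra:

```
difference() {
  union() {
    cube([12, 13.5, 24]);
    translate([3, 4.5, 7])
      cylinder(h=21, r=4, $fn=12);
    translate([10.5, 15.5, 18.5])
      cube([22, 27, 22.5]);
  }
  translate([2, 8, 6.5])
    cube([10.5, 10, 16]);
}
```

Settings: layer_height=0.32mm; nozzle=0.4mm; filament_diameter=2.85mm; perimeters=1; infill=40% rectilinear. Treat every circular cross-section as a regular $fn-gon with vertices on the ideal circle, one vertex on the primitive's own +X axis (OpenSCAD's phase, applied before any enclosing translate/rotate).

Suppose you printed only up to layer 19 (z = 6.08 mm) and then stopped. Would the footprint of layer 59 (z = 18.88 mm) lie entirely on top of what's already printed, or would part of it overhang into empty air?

Compare the two slices. At z = 6.08: the cube (footprint 12×13.5) is included at this height (area 162.00 mm²); the cylinder at (3, 4.5) is absent (z outside [7, 28]); the cube at (10.5, 15.5) is not intersected at this z (z outside [18.5, 41]); Merging all regions: only the 12×13.5 cube is present, so the union is just that shape — area = 162.00 mm²; the cube at (2, 8) does not reach this height (z outside [6.5, 22.5]); Taking the first minus the rest: none of the subtracted shapes is present at this height, so the result so far is unchanged — area = 162.00 mm². At z = 18.88: the 12×13.5 cube contributes its full rectangle (area 162.00 mm²); the r=4 cylinder at (3, 4.5) gives a regular 12-gon of circumradius 4 (constant along its height) (area = (12/2)·4.000²·sin(360°/12) = 48.00 mm²); the 22×27 cube at (10.5, 15.5) contributes its full rectangle (area 594.00 mm²); Merging all regions: the regions partially overlap — summed areas 804.00 mm² minus the doubly-counted overlap 44.86 mm² gives 759.14 mm² — area = 759.14 mm²; the 10.5×10 cube at (2, 8) contributes its full rectangle (area 105.00 mm²); Subtracting the remaining from the first: starting from that combined region (759.14 mm²), the 10.5×10 cube at (2, 8) partially overlaps it — only the 60.00 mm² overlap (of its 105.00 mm²) is removed, clipping the outline — area = 699.14 mm². Checking containment: at z = 18.88 the cross-section extends beyond the z = 6.08 cross-section by about 592.14 mm².

part overhangs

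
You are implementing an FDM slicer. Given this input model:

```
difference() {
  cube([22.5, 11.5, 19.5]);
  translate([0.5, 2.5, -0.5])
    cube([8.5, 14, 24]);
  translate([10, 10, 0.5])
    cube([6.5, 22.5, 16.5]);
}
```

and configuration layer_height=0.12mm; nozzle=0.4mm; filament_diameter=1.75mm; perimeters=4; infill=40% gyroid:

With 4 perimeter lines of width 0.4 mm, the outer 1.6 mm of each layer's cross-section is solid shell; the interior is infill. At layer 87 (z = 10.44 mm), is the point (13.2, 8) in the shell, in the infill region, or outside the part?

At z = 10.44 mm: the 22.5×11.5 cube contributes its full rectangle; the cube at (0.5, 2.5) (footprint 8.5×14) is included at this height; the cube at (10, 10) (footprint 6.5×22.5) is included at this height; Taking the first minus the rest: starting from the 22.5×11.5 cube, the 8.5×14 cube at (0.5, 2.5) partially overlaps it — only the 76.50 mm² overlap (of its 119.00 mm²) is removed, clipping the outline; the 6.5×22.5 cube at (10, 10) partially overlaps it — only the 9.75 mm² overlap (of its 146.25 mm²) is removed, clipping the outline — 1 connected region. Overall, the cross-section is a single solid region. The nearest boundary edge runs (10.00, 10.00)→(16.50, 10.00); distance from the point to it = 2.00 mm. The point is inside the cross-section and 2.00 mm from the nearest boundary — more than the 1.6 mm shell width (4 × 0.4), so it's in the infill interior.

infill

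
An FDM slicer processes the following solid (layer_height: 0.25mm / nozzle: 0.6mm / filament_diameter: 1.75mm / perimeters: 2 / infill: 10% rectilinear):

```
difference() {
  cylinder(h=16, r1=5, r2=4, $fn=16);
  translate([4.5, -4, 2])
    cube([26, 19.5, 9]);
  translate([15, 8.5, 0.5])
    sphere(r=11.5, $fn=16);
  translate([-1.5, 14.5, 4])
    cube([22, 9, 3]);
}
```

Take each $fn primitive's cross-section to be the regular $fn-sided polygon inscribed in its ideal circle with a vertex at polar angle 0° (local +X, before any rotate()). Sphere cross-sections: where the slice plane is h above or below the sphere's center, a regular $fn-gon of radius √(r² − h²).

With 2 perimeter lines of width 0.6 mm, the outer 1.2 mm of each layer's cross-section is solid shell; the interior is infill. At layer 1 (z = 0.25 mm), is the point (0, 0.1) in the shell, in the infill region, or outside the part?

At z = 0.25 mm: the cone (r1=5→r2=4) has section circumradius 4.984 here — a regular 16-gon; the cube at (4.5, -4) does not reach this height (z outside [2, 11]); the r=11.5 sphere at (15, 8.5) slices to a regular 16-gon of circumradius 11.497 (√(r²−h²) with h=0.25 from center); the cube at (-1.5, 14.5) is absent (z outside [4, 7]); Taking the first minus the rest: starting from the cone, the r=11.5 sphere at (15, 8.5) misses the remaining region (no effect) — 1 connected region. Overall, the cross-section is a single solid region. The nearest boundary edge runs (-1.91, 4.60)→(0.00, 4.98); distance from the point to it = 4.79 mm. The point is inside the cross-section and 4.79 mm from the nearest boundary — more than the 1.2 mm shell width (2 × 0.6), so it's in the infill interior.

infill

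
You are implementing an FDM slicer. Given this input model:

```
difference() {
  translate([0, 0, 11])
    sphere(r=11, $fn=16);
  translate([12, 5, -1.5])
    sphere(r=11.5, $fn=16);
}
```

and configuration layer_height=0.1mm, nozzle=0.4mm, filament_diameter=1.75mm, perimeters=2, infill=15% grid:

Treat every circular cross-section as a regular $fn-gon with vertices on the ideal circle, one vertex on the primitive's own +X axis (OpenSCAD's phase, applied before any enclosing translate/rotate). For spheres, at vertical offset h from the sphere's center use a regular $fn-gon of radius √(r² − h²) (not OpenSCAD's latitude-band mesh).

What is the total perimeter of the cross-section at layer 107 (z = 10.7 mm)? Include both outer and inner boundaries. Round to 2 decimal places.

68.65 mm

At z = 10.7 mm: the sphere: section is a regular 16-gon, circumradius = √(r²−h²) = √(11²−0.3²) = 10.996 (perimeter = 2·16·10.996·sin(180°/16) = 68.65 mm); the sphere at (12, 5) is absent (|z−center|=12.200 > r=11.5); After the difference (first − rest): none of the subtracted shapes is present at this height, so the r=11 sphere is unchanged — boundary = 68.65 mm. Overall, the cross-section is a single solid region. Total boundary length (outer) = 68.65 mm.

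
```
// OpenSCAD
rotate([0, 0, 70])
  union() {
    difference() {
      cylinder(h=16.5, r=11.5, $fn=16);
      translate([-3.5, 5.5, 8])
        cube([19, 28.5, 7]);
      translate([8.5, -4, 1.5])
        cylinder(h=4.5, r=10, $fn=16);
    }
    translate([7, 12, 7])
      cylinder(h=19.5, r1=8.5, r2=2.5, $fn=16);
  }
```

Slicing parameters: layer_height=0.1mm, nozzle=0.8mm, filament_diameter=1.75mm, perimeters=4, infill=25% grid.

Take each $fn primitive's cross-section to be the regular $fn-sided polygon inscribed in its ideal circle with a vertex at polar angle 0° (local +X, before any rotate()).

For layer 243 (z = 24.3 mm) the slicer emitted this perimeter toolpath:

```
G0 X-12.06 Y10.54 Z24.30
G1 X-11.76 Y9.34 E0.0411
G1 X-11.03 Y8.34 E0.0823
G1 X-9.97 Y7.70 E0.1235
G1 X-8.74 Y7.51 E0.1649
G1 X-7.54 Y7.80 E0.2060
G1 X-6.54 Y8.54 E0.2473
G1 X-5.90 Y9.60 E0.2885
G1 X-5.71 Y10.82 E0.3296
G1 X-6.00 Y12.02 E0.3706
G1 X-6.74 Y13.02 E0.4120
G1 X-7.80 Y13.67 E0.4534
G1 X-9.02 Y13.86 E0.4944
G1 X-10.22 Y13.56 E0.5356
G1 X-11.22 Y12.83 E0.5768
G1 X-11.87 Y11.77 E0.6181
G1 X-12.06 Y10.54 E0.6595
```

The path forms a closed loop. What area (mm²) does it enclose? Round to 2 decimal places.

30.89 mm²

Apply the shoelace formula to the sequence of (X, Y) vertices; enclosed area = 30.89 mm².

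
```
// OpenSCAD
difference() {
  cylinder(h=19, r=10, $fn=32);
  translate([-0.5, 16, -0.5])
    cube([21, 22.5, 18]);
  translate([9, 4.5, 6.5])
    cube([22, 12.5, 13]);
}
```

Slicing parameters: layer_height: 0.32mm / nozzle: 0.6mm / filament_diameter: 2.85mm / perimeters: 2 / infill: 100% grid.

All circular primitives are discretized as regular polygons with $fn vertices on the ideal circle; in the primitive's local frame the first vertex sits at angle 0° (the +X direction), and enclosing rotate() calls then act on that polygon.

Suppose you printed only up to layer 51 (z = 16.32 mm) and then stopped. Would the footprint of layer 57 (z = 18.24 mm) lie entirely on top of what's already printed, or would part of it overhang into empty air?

Compare the two slices. At z = 16.32: the r=10 cylinder contributes a regular 32-gon of circumradius 10 (area = (32/2)·10.000²·sin(360°/32) = 312.14 mm²); the cube at (-0.5, 16) (footprint 21×22.5) is included at this height (area 472.50 mm²); the cube at (9, 4.5) is present — its section is the full 22×12.5 rectangle (area 275.00 mm²); After the difference (first − rest): starting from the r=10 cylinder (312.14 mm²), the 21×22.5 cube at (-0.5, 16) misses the remaining region (no effect); the 22×12.5 cube at (9, 4.5) misses the remaining region (no effect) — area = 312.14 mm². At z = 18.24: the r=10 cylinder contributes a regular 32-gon of circumradius 10 (area = (32/2)·10.000²·sin(360°/32) = 312.14 mm²); the cube at (-0.5, 16) is not intersected at this z (z outside [-0.5, 17.5]); the cube at (9, 4.5) (footprint 22×12.5) is included at this height (area 275.00 mm²); Taking the first minus the rest: starting from the r=10 cylinder (312.14 mm²), the 22×12.5 cube at (9, 4.5) misses the remaining region (no effect) — area = 312.14 mm². Checking containment: the cross-section at z = 18.24 is a subset of the cross-section at z = 16.32.

entirely on top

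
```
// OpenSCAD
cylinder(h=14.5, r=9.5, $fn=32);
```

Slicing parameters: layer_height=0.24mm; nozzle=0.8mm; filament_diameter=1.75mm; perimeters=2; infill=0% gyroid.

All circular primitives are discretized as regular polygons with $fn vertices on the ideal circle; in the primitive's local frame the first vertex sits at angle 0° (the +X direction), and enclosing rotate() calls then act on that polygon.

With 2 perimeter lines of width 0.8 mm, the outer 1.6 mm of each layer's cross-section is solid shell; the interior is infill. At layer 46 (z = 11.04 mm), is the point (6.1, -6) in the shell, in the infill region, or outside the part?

At z = 11.04 mm: the r=9.5 cylinder gives a regular 32-gon of circumradius 9.5 (constant along its height). Overall, the cross-section is a single solid region. The nearest boundary edge runs (6.72, -6.72)→(7.90, -5.28); distance from the point to it = 0.93 mm. The point is inside the cross-section, 0.93 mm from the nearest boundary — within the 1.6 mm shell band (2 × 0.8).

shell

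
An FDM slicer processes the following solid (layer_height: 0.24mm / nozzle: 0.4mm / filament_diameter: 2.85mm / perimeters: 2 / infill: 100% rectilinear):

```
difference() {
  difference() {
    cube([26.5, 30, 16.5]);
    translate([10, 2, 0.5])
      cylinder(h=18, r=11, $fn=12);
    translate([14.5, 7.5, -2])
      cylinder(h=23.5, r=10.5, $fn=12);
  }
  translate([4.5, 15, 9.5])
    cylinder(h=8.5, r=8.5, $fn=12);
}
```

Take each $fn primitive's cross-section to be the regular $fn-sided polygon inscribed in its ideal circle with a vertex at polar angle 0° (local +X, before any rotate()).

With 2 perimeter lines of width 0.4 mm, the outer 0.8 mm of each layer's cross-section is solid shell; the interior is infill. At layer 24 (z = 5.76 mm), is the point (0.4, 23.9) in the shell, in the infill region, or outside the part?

At z = 5.76 mm: the cube (footprint 26.5×30) is included at this height; the r=11 cylinder at (10, 2) contributes a regular 12-gon of circumradius 11; the r=10.5 cylinder at (14.5, 7.5) contributes a regular 12-gon of circumradius 10.5; Taking the first minus the rest: starting from the 26.5×30 cube, the r=11 cylinder at (10, 2) partially overlaps it — only the 221.10 mm² overlap (of its 363.00 mm²) is removed, clipping the outline; the r=10.5 cylinder at (14.5, 7.5) partially overlaps it — only the 130.28 mm² overlap (of its 330.75 mm²) is removed, clipping the outline — 1 connected region; the cylinder at (4.5, 15) is not intersected at this z (z outside [9.5, 18]); Subtracting the remaining from the first: none of the subtracted shapes is present at this height, so that combined region is unchanged — 1 connected region. Overall, the cross-section is a single solid region. The nearest boundary edge runs (0.00, 5.73)→(0.00, 30.00); distance from the point to it = 0.40 mm. The point is inside the cross-section, 0.40 mm from the nearest boundary — within the 0.8 mm shell band (2 × 0.4).

shell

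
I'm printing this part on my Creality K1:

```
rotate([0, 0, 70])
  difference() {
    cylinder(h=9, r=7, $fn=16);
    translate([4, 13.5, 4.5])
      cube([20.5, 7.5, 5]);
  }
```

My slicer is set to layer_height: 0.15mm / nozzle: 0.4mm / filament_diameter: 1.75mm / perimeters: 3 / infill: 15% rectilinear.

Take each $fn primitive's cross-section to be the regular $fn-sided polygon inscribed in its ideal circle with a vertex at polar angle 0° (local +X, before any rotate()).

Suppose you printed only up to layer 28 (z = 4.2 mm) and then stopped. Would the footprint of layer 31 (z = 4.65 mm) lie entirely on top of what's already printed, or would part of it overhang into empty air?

Compare the two slices. At z = 4.2: the cylinder: section is a regular 16-gon, circumradius r=7 (area = (16/2)·7.000²·sin(360°/16) = 150.01 mm²); the cube at (4, 13.5) is not intersected at this z (z outside [4.5, 9.5]); After the difference (first − rest): none of the subtracted shapes is present at this height, so the r=7 cylinder is unchanged — area = 150.01 mm²; (whole slice rotated 70° about Z — lengths, areas and connectivity unchanged). At z = 4.65: the cylinder: section is a regular 16-gon, circumradius r=7 (area = (16/2)·7.000²·sin(360°/16) = 150.01 mm²); the 20.5×7.5 cube at (4, 13.5) contributes its full rectangle (area 153.75 mm²); After the difference (first − rest): starting from the r=7 cylinder (150.01 mm²), the 20.5×7.5 cube at (4, 13.5) misses the remaining region (no effect) — area = 150.01 mm²; (whole slice rotated 70° about Z — lengths, areas and connectivity unchanged). Checking containment: the cross-section at z = 4.65 is a subset of the cross-section at z = 4.2.

entirely on top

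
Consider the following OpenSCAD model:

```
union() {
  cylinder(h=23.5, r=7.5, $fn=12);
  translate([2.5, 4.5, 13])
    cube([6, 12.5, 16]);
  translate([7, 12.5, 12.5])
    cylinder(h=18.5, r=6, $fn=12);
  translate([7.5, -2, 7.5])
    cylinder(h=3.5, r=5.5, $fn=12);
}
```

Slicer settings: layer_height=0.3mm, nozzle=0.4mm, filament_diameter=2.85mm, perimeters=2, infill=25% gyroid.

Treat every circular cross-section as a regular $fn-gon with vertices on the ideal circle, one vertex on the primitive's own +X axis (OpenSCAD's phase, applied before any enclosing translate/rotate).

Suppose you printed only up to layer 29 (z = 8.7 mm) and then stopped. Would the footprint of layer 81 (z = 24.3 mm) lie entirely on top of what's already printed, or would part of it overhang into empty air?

Compare the two slices. At z = 8.7: the cylinder: section is a regular 12-gon, circumradius r=7.5 (area = (12/2)·7.500²·sin(360°/12) = 168.75 mm²); the cube at (2.5, 4.5) is not intersected at this z (z outside [13, 29]); the cylinder at (7, 12.5) does not reach this height (z outside [12.5, 31]); the r=5.5 cylinder at (7.5, -2) gives a regular 12-gon of circumradius 5.5 (constant along its height) (area = (12/2)·5.500²·sin(360°/12) = 90.75 mm²); Merging all regions: the regions partially overlap — summed areas 259.50 mm² minus the doubly-counted overlap 33.78 mm² gives 225.72 mm² — area = 225.72 mm². At z = 24.3: the cylinder does not reach this height (z outside [0, 23.5]); the cube at (2.5, 4.5) is present — its section is the full 6×12.5 rectangle (area 75.00 mm²); the r=6 cylinder at (7, 12.5) gives a regular 12-gon of circumradius 6 (constant along its height) (area = (12/2)·6.000²·sin(360°/12) = 108.00 mm²); the cylinder at (7.5, -2) is absent (z outside [7.5, 11]); Combining (union): the regions partially overlap — summed areas 183.00 mm² minus the doubly-counted overlap 58.84 mm² gives 124.16 mm² — area = 124.16 mm². Checking containment: at z = 24.3 the cross-section extends beyond the z = 8.7 cross-section by about 119.47 mm².

part overhangs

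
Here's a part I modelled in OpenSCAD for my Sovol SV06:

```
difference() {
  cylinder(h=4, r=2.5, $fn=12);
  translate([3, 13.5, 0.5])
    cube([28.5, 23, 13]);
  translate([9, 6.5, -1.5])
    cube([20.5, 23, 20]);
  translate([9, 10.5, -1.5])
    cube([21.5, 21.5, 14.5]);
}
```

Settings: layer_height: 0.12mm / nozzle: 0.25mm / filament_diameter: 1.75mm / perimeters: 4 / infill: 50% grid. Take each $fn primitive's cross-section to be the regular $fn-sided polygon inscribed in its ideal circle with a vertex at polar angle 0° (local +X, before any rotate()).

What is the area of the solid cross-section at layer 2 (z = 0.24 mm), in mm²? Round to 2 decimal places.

At z = 0.24 mm: the r=2.5 cylinder gives a regular 12-gon of circumradius 2.5 (constant along its height) (area = (12/2)·2.500²·sin(360°/12) = 18.75 mm²); the cube at (3, 13.5) is absent (z outside [0.5, 13.5]); the cube at (9, 6.5) is present — its section is the full 20.5×23 rectangle (area 471.50 mm²); the cube at (9, 10.5) (footprint 21.5×21.5) is included at this height (area 462.25 mm²); Subtracting the remaining from the first: starting from the r=2.5 cylinder (18.75 mm²), the 20.5×23 cube at (9, 6.5) misses the remaining region (no effect); the 21.5×21.5 cube at (9, 10.5) misses the remaining region (no effect) — area = 18.75 mm². Overall, the cross-section is a single solid region. Net area = 18.75 mm².

18.75 mm²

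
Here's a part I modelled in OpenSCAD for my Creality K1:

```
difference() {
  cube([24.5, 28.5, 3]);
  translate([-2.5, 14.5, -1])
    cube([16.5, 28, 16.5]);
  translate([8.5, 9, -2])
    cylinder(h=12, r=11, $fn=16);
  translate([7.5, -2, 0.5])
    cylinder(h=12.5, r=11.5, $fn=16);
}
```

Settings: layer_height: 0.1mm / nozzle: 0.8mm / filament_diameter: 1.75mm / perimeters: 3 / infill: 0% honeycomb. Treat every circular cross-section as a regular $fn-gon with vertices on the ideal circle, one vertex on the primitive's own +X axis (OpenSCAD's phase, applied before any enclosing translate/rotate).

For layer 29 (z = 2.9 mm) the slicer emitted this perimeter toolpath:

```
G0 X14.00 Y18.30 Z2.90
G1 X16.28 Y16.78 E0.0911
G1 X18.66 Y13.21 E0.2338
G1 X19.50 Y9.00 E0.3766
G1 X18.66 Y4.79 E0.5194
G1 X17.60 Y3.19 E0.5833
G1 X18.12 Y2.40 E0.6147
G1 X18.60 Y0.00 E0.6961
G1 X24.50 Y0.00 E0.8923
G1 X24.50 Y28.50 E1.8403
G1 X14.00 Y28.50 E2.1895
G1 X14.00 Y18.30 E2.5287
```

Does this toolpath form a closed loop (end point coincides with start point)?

Start point (G0): (14.00, 18.30). End point (last G1): the path returns to the start — closed.

yes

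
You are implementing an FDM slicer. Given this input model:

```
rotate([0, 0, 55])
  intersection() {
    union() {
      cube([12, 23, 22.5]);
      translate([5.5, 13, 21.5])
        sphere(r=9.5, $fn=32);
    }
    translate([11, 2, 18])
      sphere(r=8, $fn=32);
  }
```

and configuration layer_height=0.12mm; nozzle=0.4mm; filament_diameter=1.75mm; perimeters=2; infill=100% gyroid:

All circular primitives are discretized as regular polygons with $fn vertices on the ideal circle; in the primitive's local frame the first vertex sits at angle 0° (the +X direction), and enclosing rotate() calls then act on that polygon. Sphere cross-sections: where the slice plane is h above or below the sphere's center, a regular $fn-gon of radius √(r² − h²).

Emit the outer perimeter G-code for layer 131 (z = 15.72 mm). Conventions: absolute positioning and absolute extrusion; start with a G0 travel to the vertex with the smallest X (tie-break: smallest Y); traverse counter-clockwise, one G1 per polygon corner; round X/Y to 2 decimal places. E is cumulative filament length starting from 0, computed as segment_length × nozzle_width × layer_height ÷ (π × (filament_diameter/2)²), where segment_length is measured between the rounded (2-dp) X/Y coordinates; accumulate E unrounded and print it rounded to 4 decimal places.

G0 X-3.00 Y10.33 Z15.72
G1 X-2.88 Y8.83 E0.0300
G1 X-2.48 Y7.38 E0.0600
G1 X-1.80 Y6.04 E0.0900
G1 X-0.87 Y4.86 E0.1200
G1 X0.27 Y3.88 E0.1500
G1 X1.58 Y3.14 E0.1800
G1 X2.08 Y2.98 E0.1905
G1 X6.88 Y9.83 E0.3574
G1 X-0.69 Y15.13 E0.5419
G1 X-0.85 Y15.44 E0.5488
G1 X-1.61 Y14.56 E0.5720
G1 X-2.35 Y13.25 E0.6020
G1 X-2.82 Y11.82 E0.6321
G1 X-3.00 Y10.33 E0.6620

At z = 15.72 mm: the 12×23 cube contributes its full rectangle; the sphere at (5.5, 13): section is a regular 32-gon, circumradius = √(r²−h²) = √(9.5²−5.78²) = 7.539; Merging all regions: the regions partially overlap (shared area 158.08 mm²), so overlapping operands fuse into one piece — 1 connected region; the sphere at (11, 2): section is a regular 32-gon, circumradius = √(r²−h²) = √(8²−2.28²) = 7.668; After intersecting: the r=8 sphere at (11, 2) partially overlaps the result so far; clipping to the common part keeps 70.65 mm² — 1 connected region; (whole slice rotated 55° about Z — lengths, areas and connectivity unchanged). The outline is a single polygon with 14 vertices. Extrusion per mm of travel: 0.4 × 0.12 / (π × 0.875²) = 0.019956. Accumulating E over each segment gives final E = 0.6620.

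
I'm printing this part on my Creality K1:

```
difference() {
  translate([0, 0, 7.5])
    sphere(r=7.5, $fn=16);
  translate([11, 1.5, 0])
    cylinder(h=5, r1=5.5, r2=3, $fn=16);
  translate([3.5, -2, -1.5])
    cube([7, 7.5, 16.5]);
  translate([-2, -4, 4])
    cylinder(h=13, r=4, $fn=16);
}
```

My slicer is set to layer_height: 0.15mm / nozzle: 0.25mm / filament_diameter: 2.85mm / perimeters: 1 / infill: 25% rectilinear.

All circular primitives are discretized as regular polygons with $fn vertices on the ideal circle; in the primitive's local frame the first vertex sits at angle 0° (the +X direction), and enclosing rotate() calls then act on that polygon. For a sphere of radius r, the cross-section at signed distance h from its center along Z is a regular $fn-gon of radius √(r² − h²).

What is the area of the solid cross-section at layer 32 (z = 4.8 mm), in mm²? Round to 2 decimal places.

88.65 mm²

At z = 4.8 mm: the r=7.5 sphere contributes a regular 16-gon of circumradius √(7.5²−2.7²) = 6.997 (area = (16/2)·6.997²·sin(360°/16) = 149.89 mm²); the cone at (11, 1.5): at t=0.960 of its height the radius interpolates to r₁+(r₂−r₁)t = 3.100, giving a regular 16-gon of that circumradius (area = (16/2)·3.100²·sin(360°/16) = 29.42 mm²); the cube at (3.5, -2) (footprint 7×7.5) is included at this height (area 52.50 mm²); the r=4 cylinder at (-2, -4) gives a regular 16-gon of circumradius 4 (constant along its height) (area = (16/2)·4.000²·sin(360°/16) = 48.98 mm²); Taking the first minus the rest: starting from the r=7.5 sphere (149.89 mm²), the cone at (11, 1.5) misses the remaining region (no effect); the 7×7.5 cube at (3.5, -2) partially overlaps it — only the 20.83 mm² overlap (of its 52.50 mm²) is removed, clipping the outline; the r=4 cylinder at (-2, -4) partially overlaps it — only the 40.41 mm² overlap (of its 48.98 mm²) is removed, clipping the outline — area = 88.65 mm². Overall, the cross-section is a single solid region. Net area = 88.65 mm².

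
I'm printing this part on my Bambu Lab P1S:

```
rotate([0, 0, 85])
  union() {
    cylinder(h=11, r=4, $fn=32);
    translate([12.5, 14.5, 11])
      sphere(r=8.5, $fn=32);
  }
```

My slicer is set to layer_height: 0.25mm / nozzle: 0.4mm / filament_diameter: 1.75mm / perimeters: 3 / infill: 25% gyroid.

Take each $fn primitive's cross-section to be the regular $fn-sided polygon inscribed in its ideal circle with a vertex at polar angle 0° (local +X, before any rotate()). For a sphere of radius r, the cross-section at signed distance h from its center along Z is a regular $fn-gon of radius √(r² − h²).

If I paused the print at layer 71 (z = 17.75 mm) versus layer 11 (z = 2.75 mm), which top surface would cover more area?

layer 71 (z = 17.75 mm)

Layer 71 (z = 17.75): the cylinder does not reach this height (z outside [0, 11]); the r=8.5 sphere at (12.5, 14.5) slices to a regular 32-gon of circumradius 5.166 (√(r²−h²) with h=6.75 from center) (area = (32/2)·5.166²·sin(360°/32) = 83.30 mm²); Taking the union: only the r=8.5 sphere at (12.5, 14.5) is present, so the union is just that shape — area = 83.30 mm²; (rotated 85° about Z; rotation is an isometry so areas/perimeters/island counts are preserved). So its area = 83.30 mm². Layer 11 (z = 2.75): the cylinder: section is a regular 32-gon, circumradius r=4 (area = (32/2)·4.000²·sin(360°/32) = 49.94 mm²); the sphere at (12.5, 14.5): section is a regular 32-gon, circumradius = √(r²−h²) = √(8.5²−8.25²) = 2.046 (area = (32/2)·2.046²·sin(360°/32) = 13.07 mm²); Taking the union: the 2 present regions are separate (no shared area or edge), so areas and boundary lengths simply add and each stays a separate island — area = 63.01 mm²; (whole slice rotated 85° about Z — lengths, areas and connectivity unchanged). So its area = 63.01 mm². Layer 71 is larger (83.30 vs 63.01 mm²).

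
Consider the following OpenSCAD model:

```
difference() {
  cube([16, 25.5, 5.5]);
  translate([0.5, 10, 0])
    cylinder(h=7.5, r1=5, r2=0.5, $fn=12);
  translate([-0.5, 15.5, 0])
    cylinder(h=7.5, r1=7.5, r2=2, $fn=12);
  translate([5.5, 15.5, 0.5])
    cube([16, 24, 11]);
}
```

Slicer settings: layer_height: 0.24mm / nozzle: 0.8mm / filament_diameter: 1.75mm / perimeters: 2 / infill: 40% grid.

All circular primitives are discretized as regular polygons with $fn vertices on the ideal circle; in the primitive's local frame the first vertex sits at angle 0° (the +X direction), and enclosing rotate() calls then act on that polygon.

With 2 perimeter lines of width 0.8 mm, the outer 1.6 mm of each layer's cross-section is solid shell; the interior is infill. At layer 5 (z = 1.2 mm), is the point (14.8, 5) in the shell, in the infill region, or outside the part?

shell

At z = 1.2 mm: the cube is present — its section is the full 16×25.5 rectangle; the cone at (0.5, 10) (r1=5→r2=0.5) has section circumradius 4.280 here — a regular 12-gon; the cone at (-0.5, 15.5) contributes a regular 12-gon of circumradius 6.620 (interpolated between r1=7.5 and r2=2 at t=0.160); the cube at (5.5, 15.5) (footprint 16×24) is included at this height; Subtracting the remaining from the first: starting from the 16×25.5 cube, the cone at (0.5, 10) partially overlaps it — only the 31.69 mm² overlap (of its 54.96 mm²) is removed, clipping the outline; the cone at (-0.5, 15.5) partially overlaps it — only the 42.79 mm² overlap (of its 131.47 mm²) is removed, clipping the outline; the 16×24 cube at (5.5, 15.5) partially overlaps it — only the 104.28 mm² overlap (of its 384.00 mm²) is removed, clipping the outline — 2 connected regions. Overall, the cross-section has 2 separate islands. The nearest boundary edge runs (16.00, 15.50)→(16.00, 0.00); distance from the point to it = 1.20 mm. (Shell/infill is judged within the island containing the point — the largest one.) The point is inside the cross-section, 1.20 mm from the nearest boundary — within the 1.6 mm shell band (2 × 0.8).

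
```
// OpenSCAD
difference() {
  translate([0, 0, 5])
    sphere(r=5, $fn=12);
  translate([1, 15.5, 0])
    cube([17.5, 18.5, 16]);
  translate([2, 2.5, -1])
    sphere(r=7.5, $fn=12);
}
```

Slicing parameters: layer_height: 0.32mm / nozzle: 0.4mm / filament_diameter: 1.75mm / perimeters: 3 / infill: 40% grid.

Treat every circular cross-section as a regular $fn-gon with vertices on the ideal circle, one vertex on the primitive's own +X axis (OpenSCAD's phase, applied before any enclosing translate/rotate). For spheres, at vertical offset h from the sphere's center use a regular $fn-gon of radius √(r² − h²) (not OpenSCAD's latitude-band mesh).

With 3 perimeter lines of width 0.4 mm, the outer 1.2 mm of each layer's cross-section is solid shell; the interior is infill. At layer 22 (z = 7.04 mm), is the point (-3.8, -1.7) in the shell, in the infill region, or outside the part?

shell

At z = 7.04 mm: the r=5 sphere contributes a regular 12-gon of circumradius √(5²−2.04²) = 4.565; the cube at (1, 15.5) (footprint 17.5×18.5) is included at this height; the sphere at (2, 2.5) is absent (|z−center|=8.040 > r=7.5); After the difference (first − rest): starting from the r=5 sphere, the 17.5×18.5 cube at (1, 15.5) misses the remaining region (no effect) — 1 connected region. Overall, the cross-section is a single solid region. The nearest boundary edge runs (-3.95, -2.28)→(-4.56, 0.00); distance from the point to it = 0.30 mm. The point is inside the cross-section, 0.30 mm from the nearest boundary — within the 1.2 mm shell band (3 × 0.4).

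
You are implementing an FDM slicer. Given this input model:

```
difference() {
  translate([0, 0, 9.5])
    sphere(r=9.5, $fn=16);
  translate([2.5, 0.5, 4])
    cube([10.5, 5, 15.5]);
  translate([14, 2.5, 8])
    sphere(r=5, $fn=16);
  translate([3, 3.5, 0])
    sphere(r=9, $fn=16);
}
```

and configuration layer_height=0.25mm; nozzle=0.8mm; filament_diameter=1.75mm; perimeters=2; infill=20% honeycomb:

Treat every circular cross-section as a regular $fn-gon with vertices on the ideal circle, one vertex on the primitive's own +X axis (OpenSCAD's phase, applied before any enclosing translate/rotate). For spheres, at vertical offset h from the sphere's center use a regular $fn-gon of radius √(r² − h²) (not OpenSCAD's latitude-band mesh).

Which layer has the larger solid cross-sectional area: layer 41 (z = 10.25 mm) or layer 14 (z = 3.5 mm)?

layer 41 (z = 10.25 mm)

Layer 41 (z = 10.25): the r=9.5 sphere contributes a regular 16-gon of circumradius √(9.5²−0.75²) = 9.470 (area = (16/2)·9.470²·sin(360°/16) = 274.58 mm²); the cube at (2.5, 0.5) is present — its section is the full 10.5×5 rectangle (area 52.50 mm²); the r=5 sphere at (14, 2.5) slices to a regular 16-gon of circumradius 4.465 (√(r²−h²) with h=2.25 from center) (area = (16/2)·4.465²·sin(360°/16) = 61.04 mm²); the sphere at (3, 3.5) is not intersected at this z (|z−center|=10.250 > r=9); After the difference (first − rest): starting from the r=9.5 sphere (274.58 mm²), the 10.5×5 cube at (2.5, 0.5) partially overlaps it — only the 31.04 mm² overlap (of its 52.50 mm²) is removed, clipping the outline; the r=5 sphere at (14, 2.5) misses the remaining region (no effect) — area = 243.53 mm². So its area = 243.53 mm². Layer 14 (z = 3.5): the r=9.5 sphere contributes a regular 16-gon of circumradius √(9.5²−6²) = 7.365 (area = (16/2)·7.365²·sin(360°/16) = 166.08 mm²); the cube at (2.5, 0.5) does not reach this height (z outside [4, 19.5]); the r=5 sphere at (14, 2.5) slices to a regular 16-gon of circumradius 2.179 (√(r²−h²) with h=4.5 from center) (area = (16/2)·2.179²·sin(360°/16) = 14.54 mm²); the sphere at (3, 3.5): section is a regular 16-gon, circumradius = √(r²−h²) = √(9²−3.5²) = 8.292 (area = (16/2)·8.292²·sin(360°/16) = 210.48 mm²); Subtracting the remaining from the first: starting from the r=9.5 sphere (166.08 mm²), the r=5 sphere at (14, 2.5) misses the remaining region (no effect); the r=9 sphere at (3, 3.5) partially overlaps it — only the 116.57 mm² overlap (of its 210.48 mm²) is removed, clipping the outline — area = 49.51 mm². So its area = 49.51 mm². Layer 41 is larger (243.53 vs 49.51 mm²).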